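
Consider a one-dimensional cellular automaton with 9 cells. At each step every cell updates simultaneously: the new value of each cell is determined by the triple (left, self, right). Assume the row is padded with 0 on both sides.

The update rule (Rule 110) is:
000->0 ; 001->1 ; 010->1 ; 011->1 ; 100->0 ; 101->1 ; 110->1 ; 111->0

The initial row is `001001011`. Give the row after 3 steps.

011011111
111110001
100010011

100010011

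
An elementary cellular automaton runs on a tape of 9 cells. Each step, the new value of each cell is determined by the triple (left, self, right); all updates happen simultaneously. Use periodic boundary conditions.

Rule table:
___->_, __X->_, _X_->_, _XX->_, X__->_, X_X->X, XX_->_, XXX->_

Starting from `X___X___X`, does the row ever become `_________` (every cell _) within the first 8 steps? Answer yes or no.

yes

_________
all cells are _ at step 1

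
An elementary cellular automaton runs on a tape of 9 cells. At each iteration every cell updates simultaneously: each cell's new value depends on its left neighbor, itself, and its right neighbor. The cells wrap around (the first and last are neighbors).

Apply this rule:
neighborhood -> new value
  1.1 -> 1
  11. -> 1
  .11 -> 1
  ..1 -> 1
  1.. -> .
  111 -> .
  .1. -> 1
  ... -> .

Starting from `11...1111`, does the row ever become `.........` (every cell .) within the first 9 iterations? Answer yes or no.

no

iteration 1: .1..11...
iteration 2: 11.111...
iteration 3: 1111.1..1
iteration 4: ...111.11
iteration 5: ..11.1111
iteration 6: .11111..1
iteration 7: 11...1.11
iteration 8: .1..1111.
iteration 9: 11.11..1.
iteration 9 is 11.11..1., still not uniform .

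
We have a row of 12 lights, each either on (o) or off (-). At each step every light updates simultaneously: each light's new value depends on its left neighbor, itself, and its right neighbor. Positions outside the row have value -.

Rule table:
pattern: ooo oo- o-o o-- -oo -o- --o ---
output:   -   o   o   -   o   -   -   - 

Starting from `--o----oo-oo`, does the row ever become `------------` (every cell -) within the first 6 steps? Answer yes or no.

yes

step 1: -------ooooo
step 2: -------o---o
step 3: ------------
all cells are - at step 3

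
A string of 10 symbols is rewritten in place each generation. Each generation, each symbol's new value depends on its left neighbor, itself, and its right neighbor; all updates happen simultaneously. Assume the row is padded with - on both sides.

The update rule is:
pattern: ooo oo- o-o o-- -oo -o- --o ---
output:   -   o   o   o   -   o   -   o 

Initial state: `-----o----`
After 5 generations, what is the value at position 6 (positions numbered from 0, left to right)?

oooo-ooooo
---oo----o
oo--oooo-o
-oo----ooo
--oooo---o
position 6 holds -

-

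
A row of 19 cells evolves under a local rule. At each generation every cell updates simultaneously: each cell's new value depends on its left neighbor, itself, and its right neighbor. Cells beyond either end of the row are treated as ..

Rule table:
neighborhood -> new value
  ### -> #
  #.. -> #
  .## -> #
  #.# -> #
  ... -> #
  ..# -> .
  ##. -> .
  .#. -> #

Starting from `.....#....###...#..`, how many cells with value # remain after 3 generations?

####.####.##.##.###
###.####.##.##.###.
##.####.##.##.###.#
count of #: 14

14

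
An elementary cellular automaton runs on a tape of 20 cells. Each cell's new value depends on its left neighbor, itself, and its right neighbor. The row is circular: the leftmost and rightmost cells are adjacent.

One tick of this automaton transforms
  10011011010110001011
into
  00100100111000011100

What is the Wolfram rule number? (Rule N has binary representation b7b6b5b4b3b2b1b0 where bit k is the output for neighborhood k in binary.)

38

position 19: 111 → 0  (bit 7 = 0)
position 0: 110 → 0  (bit 6 = 0)
position 5: 101 → 1  (bit 5 = 1)
position 1: 100 → 0  (bit 4 = 0)
position 3: 011 → 0  (bit 3 = 0)
position 9: 010 → 1  (bit 2 = 1)
position 2: 001 → 1  (bit 1 = 1)
position 14: 000 → 0  (bit 0 = 0)
bits b7..b0 = 00100110 = 38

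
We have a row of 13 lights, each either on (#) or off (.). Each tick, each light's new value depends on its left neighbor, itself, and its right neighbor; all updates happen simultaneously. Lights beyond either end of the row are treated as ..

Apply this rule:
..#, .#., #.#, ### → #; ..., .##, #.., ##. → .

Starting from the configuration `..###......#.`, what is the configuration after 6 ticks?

tick 1: .#.#......##.
tick 2: ####.....#...
tick 3: .##.....##...
tick 4: #......#.....
tick 5: #.....##.....
tick 6: #....#.......

#....#.......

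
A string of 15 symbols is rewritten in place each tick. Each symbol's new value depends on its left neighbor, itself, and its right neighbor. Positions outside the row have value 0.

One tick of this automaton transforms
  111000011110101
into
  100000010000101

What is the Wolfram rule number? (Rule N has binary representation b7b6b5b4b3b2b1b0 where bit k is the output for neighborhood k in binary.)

position 1: 111 → 0  (bit 7 = 0)
position 2: 110 → 0  (bit 6 = 0)
position 11: 101 → 0  (bit 5 = 0)
position 3: 100 → 0  (bit 4 = 0)
position 0: 011 → 1  (bit 3 = 1)
position 12: 010 → 1  (bit 2 = 1)
position 6: 001 → 0  (bit 1 = 0)
position 4: 000 → 0  (bit 0 = 0)
bits b7..b0 = 00001100 = 12

12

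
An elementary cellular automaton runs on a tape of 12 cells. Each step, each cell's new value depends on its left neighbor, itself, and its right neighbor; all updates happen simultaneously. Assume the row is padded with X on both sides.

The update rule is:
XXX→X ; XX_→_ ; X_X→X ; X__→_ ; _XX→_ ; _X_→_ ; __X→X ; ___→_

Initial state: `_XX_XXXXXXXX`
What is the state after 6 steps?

X__X_XXXXXXX
__X_X_XXXXXX
_X_X_X_XXXXX
X_X_X_X_XXXX
_X_X_X_X_XXX
X_X_X_X_X_XX

X_X_X_X_X_XX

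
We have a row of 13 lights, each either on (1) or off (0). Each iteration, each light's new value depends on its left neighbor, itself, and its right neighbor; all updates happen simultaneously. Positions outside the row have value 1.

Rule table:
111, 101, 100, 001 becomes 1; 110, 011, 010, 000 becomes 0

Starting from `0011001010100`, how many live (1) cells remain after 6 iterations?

7

1100110101011
1011001010101
0100110101010
1011001010101  (repeats iteration 2; period 2)
iteration 6: 1011001010101
count of 1: 7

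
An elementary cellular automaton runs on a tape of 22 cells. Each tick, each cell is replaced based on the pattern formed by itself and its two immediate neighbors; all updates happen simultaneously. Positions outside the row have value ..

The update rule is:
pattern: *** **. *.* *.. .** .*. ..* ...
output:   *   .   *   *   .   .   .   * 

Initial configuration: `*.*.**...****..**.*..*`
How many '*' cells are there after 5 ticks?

.*.*..**..**.*...*.*..
..*.*...*...*.**..*.**
*..*.**..**..*..*..*..
.*..*..*...*..*..*..**
..*..*..**..*..*..*...
count of *: 7

7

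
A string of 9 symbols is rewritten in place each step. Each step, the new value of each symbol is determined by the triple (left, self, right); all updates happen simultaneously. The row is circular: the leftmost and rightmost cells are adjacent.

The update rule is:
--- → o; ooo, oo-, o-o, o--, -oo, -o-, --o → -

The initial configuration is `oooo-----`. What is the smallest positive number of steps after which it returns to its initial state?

2

-----ooo-
oooo-----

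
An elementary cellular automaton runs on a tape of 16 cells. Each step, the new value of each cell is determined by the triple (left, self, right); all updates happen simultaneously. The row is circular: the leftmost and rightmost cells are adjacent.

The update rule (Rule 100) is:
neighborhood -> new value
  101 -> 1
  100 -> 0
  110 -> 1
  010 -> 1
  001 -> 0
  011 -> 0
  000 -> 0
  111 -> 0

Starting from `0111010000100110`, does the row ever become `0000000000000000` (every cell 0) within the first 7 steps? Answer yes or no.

no

0001110000100010
0000010000100010
0000010000100010  (fixed point — unchanged through step 7)
step 7 is 0000010000100010, still not uniform 0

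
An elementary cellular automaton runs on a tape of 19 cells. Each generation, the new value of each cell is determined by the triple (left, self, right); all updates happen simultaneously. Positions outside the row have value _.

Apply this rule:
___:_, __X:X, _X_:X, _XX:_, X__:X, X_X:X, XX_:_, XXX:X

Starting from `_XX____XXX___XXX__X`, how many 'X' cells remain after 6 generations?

13

X__X__X_X_X_X_X_XXX
XXXXXXXXXXXXXXXX_X_
_XXXXXXXXXXXXXX_XXX
X_XXXXXXXXXXXX_X_X_
XX_XXXXXXXXXX_XXXXX
__X_XXXXXXXX_X_XXX_
count of X: 13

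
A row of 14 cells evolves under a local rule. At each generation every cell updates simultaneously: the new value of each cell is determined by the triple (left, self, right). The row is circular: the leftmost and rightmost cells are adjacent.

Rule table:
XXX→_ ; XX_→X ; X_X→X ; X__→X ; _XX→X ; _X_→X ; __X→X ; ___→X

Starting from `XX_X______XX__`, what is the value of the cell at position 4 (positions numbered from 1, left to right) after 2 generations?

generation 1: XXXXXXXXXXXXXX
generation 2: ______________
position 4 holds _

_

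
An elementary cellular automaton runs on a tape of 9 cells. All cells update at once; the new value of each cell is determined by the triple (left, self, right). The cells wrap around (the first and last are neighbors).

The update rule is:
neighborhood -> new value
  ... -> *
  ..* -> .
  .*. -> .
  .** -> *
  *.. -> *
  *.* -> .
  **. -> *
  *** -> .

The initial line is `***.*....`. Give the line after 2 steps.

...*.*.*.

*.*..***.
...*.*.*.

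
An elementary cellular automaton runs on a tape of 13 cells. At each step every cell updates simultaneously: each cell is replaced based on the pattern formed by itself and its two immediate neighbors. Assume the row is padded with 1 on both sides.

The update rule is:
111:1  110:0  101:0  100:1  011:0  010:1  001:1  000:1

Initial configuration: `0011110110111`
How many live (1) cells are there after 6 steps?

1101100000011
1000011111101
0111101111000
0011000110111
1100111000011
1011010111101
count of 1: 9

9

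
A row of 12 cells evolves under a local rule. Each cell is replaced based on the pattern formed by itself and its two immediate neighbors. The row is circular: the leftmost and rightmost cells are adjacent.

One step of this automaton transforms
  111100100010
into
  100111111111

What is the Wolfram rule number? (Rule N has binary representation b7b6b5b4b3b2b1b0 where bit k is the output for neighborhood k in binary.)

position 1: 111 → 0  (bit 7 = 0)
position 3: 110 → 1  (bit 6 = 1)
position 11: 101 → 1  (bit 5 = 1)
position 4: 100 → 1  (bit 4 = 1)
position 0: 011 → 1  (bit 3 = 1)
position 6: 010 → 1  (bit 2 = 1)
position 5: 001 → 1  (bit 1 = 1)
position 8: 000 → 1  (bit 0 = 1)
bits b7..b0 = 01111111 = 127

127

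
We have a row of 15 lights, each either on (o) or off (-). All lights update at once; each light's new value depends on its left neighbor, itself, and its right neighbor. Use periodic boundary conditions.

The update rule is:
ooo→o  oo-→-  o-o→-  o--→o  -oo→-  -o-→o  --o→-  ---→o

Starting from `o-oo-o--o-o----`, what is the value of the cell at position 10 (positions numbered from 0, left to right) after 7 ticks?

tick 1: o----oo-o-oooo-
tick 2: oooo----o--oo--
tick 3: -oo-ooo-oo---o-
tick 4: -----o----oo-oo
tick 5: oooo-oooo------
tick 6: -oo---oo-ooooo-
tick 7: ---oo-----ooo-o
position 10 holds o

o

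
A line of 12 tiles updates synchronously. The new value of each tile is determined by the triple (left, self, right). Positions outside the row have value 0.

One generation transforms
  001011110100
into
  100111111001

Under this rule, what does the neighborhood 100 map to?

At position 10 the neighborhood is 100; the next row has 0 there.

0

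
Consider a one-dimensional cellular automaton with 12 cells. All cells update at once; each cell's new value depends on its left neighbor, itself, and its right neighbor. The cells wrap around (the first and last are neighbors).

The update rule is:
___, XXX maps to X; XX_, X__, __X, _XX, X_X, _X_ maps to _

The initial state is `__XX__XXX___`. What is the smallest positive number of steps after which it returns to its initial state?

36

X______X__XX
__XXXX_____X
___XX__XXX__
XX______X__X
X__XXXX_____
____XX__XXX_
XXX______X__
_X__XXXX____
_____XX__XXX
_XXX______X_
__X__XXXX___
X_____XX__XX
__XXX______X
___X__XXXX__
XX_____XX__X
X__XXX______
____X__XXXX_
XXX_____XX__
_X__XXX_____
_____X__XXXX
_XXX_____XX_
__X__XXX____
X_____X__XXX
__XXX_____XX
___X__XXX___
XX_____X__XX
X__XXX_____X
____X__XXX__
XXX_____X__X
XX__XXX_____
_____X__XXX_
XXXX_____X__
_XX__XXX____
______X__XXX
_XXXX_____X_
__XX__XXX___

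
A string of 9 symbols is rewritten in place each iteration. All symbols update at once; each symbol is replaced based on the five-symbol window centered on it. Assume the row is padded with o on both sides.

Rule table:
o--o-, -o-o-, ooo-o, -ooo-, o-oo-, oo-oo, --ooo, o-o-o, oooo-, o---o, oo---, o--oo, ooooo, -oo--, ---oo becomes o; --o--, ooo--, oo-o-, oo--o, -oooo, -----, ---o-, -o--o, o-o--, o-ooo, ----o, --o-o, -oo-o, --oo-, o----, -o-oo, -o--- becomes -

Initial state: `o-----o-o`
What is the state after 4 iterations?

iteration 1: -o-------
iteration 2: --------o
iteration 3: o------oo
iteration 4: -o----oo-

-o----oo-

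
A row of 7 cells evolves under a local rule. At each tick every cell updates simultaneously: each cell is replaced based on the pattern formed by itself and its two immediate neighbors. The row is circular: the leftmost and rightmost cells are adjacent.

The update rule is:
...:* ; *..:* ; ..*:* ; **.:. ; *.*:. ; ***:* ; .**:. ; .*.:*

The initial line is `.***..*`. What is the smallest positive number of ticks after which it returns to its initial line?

..*.***
***..*.
.*.***.
**..*.*
*.***..
*..*.**
.***..*

7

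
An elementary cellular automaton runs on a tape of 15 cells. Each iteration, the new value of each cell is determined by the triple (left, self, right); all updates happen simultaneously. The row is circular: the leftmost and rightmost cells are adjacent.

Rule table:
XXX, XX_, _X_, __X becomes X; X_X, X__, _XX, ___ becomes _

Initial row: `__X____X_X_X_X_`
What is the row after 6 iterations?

_XX___XX_X_X_X_
X_X__X_X_X_X_X_
X_X_XX_X_X_X_X_
X_X__X_X_X_X_X_  (repeats iteration 2; period 2)
iteration 6: X_X__X_X_X_X_X_

X_X__X_X_X_X_X_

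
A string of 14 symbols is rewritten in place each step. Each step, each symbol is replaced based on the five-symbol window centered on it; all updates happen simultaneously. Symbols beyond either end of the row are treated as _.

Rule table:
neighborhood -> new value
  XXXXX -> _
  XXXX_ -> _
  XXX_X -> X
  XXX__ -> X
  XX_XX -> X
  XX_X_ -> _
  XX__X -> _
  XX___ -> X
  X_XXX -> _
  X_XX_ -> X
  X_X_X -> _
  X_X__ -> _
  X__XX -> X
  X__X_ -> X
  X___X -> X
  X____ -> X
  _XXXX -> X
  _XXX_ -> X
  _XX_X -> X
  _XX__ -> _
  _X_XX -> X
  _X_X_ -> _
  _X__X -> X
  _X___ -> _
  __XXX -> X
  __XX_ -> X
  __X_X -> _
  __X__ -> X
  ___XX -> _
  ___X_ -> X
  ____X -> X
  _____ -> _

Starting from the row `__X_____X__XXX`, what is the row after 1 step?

XXX_X_XXXXXXXX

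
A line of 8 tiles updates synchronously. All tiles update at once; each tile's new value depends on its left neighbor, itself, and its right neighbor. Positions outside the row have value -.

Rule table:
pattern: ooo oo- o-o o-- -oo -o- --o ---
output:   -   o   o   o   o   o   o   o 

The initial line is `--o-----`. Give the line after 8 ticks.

o------o

oooooooo
o------o
oooooooo  (repeats tick 1; period 2)
tick 8: o------o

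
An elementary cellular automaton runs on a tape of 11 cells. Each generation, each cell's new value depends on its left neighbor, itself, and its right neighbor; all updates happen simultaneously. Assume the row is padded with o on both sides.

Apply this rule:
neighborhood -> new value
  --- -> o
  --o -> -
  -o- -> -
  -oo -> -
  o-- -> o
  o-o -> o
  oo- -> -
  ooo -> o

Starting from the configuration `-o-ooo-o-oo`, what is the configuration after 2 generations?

o-o-o-o-o-o
-o-o-o-o-o-

-o-o-o-o-o-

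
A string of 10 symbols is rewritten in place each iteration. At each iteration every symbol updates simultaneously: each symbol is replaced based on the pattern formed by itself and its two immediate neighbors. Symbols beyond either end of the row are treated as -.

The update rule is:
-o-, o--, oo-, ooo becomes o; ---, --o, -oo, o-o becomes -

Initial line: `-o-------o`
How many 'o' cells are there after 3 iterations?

3

-oo------o
--oo-----o
---oo----o
count of o: 3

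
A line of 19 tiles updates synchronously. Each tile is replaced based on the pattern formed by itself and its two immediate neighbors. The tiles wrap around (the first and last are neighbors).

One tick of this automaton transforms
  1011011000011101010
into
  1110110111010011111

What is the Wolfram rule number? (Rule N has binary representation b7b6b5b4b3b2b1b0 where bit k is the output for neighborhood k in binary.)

position 12: 111 → 0  (bit 7 = 0)
position 3: 110 → 0  (bit 6 = 0)
position 1: 101 → 1  (bit 5 = 1)
position 7: 100 → 1  (bit 4 = 1)
position 2: 011 → 1  (bit 3 = 1)
position 0: 010 → 1  (bit 2 = 1)
position 10: 001 → 0  (bit 1 = 0)
position 8: 000 → 1  (bit 0 = 1)
bits b7..b0 = 00111101 = 61

61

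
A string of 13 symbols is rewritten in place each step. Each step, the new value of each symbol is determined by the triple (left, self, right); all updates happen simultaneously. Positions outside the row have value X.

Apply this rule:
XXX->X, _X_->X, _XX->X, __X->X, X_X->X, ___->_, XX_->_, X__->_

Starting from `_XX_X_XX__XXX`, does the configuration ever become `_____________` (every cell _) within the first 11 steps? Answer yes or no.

no

XX_XXXX__XXXX
X_XXXX__XXXXX
_XXXX__XXXXXX
XXXX__XXXXXXX
XXX__XXXXXXXX
XX__XXXXXXXXX
X__XXXXXXXXXX
__XXXXXXXXXXX
_XXXXXXXXXXXX
XXXXXXXXXXXXX
XXXXXXXXXXXXX
step 11 is XXXXXXXXXXXXX, still not uniform _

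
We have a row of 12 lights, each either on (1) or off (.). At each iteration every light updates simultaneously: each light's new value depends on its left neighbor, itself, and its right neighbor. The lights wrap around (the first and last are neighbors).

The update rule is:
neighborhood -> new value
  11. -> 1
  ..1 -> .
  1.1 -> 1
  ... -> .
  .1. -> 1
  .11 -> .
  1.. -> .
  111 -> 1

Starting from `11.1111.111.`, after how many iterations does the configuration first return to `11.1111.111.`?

.11.1111.111
1.11.1111.11
11.11.1111.1
111.11.1111.
.111.11.1111
1.111.11.111
11.111.11.11
111.111.11.1
1111.111.11.
.1111.111.11
1.1111.111.1
11.1111.111.

12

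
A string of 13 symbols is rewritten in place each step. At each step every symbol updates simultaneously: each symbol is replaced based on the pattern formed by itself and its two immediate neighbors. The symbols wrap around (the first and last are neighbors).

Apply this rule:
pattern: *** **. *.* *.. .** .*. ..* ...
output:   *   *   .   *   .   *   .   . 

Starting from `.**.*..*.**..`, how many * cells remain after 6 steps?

6

..*.**.*..**.
..*..*.**..**
*.**.*..**..*
*..*.**..**..
**.*..**..**.
.*.**..**..*.
count of *: 6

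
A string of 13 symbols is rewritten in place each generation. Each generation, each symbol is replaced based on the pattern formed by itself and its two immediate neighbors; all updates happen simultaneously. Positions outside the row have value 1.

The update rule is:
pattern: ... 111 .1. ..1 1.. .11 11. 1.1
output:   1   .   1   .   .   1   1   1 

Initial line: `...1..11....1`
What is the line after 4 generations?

.1.1..11.11.1
1111..1111111
...1..1......
.1.1..1.1111.

.1.1..1.1111.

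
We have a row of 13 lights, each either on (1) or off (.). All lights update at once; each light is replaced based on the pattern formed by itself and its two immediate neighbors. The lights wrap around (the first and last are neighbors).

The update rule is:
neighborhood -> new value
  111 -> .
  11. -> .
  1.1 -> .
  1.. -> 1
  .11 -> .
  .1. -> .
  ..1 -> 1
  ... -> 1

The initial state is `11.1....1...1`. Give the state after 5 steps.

....11111111.

....1111.111.
1111........1
....11111111.
1111........1  (repeats step 2; period 2)
step 5: ....11111111.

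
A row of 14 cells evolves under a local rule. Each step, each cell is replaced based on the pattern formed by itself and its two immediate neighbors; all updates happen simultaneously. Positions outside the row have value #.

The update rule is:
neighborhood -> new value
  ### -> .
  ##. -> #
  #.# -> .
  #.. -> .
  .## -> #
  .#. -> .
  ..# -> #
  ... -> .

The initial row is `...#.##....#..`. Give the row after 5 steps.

..#..##...#..#
.#..###..#..##
...##.#.#..##.
..###.....###.
.##.#....##.#.

.##.#....##.#.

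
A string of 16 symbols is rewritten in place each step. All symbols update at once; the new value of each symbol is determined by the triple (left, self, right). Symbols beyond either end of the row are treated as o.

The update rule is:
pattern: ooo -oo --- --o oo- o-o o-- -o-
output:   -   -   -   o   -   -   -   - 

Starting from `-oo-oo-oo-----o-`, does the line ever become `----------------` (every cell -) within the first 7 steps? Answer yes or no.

no

step 1: -------------o--
step 2: ------------o--o
step 3: -----------o--o-
step 4: ----------o--o--
step 5: ---------o--o--o
step 6: --------o--o--o-
step 7: -------o--o--o--
step 7 is -------o--o--o--, still not uniform -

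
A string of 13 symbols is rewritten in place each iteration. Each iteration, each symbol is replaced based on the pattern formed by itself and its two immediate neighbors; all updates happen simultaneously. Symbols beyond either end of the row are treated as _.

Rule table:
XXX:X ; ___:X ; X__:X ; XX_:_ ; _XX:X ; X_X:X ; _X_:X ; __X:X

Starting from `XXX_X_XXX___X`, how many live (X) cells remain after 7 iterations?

XX_XXXXX_XXXX
X_XXXXX_XXXX_
XXXXXX_XXXX_X
XXXXX_XXXX_XX
XXXX_XXXX_XX_
XXX_XXXX_XX_X
XX_XXXX_XX_XX
count of X: 10

10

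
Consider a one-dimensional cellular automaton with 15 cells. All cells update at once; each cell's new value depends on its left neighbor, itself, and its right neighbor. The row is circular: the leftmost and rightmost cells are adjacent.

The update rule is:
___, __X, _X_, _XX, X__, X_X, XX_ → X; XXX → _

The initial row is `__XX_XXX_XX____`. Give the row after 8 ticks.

XXXXXX_XXXXXXXX
_____XXX_______
XXXXXX_XXXXXXXX  (repeats tick 1; period 2)
tick 8: _____XXX_______

_____XXX_______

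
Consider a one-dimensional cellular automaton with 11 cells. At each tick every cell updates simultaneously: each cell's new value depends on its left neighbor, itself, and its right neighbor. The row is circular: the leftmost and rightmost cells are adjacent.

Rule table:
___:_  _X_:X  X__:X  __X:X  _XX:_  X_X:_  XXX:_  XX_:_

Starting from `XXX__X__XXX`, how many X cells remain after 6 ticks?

tick 1: ___XXXXX___
tick 2: __X_____X__
tick 3: _XXX___XXX_
tick 4: X___X_X___X
tick 5: _X_XX_XX_X_
tick 6: XX_______XX
count of X: 4

4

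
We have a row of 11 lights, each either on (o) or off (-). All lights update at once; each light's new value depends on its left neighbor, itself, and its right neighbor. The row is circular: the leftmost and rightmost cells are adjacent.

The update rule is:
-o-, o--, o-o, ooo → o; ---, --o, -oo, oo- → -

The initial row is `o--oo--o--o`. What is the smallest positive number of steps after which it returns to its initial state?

22

step 1: -o---o-oo--
step 2: -oo--oo--o-
step 3: ---o---o-oo
step 4: o--oo--oo--
step 5: oo---o---o-
step 6: --o--oo--oo
step 7: o-oo---o---
step 8: oo--o--oo--
step 9: --o-oo---o-
step 10: --oo--o--oo
step 11: o---o-oo---
step 12: oo--oo--o--
step 13: --o---o-oo-
step 14: --oo--oo--o
step 15: o---o---o-o
step 16: -o--oo--oo-
step 17: -oo---o---o
step 18: o--o--oo--o
step 19: -o-oo---o--
step 20: -oo--o--oo-
step 21: ---o-oo---o
step 22: o--oo--o--o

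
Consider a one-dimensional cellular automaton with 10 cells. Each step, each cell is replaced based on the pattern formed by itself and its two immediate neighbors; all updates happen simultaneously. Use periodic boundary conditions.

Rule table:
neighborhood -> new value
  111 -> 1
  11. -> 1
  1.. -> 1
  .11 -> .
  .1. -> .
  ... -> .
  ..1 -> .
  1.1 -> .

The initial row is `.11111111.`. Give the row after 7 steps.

111111..11

step 1: ..11111111
step 2: 1..1111111
step 3: 11..111111
step 4: 111..11111
step 5: 1111..1111
step 6: 11111..111
step 7: 111111..11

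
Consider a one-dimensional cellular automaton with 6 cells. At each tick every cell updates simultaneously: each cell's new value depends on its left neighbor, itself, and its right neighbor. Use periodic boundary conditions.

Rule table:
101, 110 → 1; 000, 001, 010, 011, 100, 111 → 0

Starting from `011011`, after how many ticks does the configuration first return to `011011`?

101101
110110
011011

3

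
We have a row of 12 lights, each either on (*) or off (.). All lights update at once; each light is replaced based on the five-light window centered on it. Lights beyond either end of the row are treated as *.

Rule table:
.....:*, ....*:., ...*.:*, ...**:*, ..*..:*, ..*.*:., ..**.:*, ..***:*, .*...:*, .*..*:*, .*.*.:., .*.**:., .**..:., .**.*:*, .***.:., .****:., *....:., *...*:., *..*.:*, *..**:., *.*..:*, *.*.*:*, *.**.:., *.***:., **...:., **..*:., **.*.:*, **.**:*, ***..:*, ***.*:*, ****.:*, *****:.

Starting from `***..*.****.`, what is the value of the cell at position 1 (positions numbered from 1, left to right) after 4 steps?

*

.**.*....***
*.****..**..
**..**..*...
**..*..***.*
position 1 holds *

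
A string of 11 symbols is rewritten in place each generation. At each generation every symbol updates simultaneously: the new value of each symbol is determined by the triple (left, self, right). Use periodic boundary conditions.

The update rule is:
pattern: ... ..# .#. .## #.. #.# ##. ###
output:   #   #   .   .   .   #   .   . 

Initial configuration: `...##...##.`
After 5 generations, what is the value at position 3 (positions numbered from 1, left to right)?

#

generation 1: ###...##...
generation 2: ....##...##
generation 3: .###...##..
generation 4: #....##...#
generation 5: ..###...##.
position 3 holds #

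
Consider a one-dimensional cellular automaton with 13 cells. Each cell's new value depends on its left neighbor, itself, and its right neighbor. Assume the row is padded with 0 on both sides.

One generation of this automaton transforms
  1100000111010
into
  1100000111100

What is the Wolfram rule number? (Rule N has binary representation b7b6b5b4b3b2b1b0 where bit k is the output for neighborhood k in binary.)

position 8: 111 → 1  (bit 7 = 1)
position 1: 110 → 1  (bit 6 = 1)
position 10: 101 → 1  (bit 5 = 1)
position 2: 100 → 0  (bit 4 = 0)
position 0: 011 → 1  (bit 3 = 1)
position 11: 010 → 0  (bit 2 = 0)
position 6: 001 → 0  (bit 1 = 0)
position 3: 000 → 0  (bit 0 = 0)
bits b7..b0 = 11101000 = 232

232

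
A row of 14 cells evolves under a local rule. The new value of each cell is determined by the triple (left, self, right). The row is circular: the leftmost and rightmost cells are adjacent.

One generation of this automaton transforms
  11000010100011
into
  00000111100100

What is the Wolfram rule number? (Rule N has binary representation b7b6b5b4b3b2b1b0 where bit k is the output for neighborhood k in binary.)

position 0: 111 → 0  (bit 7 = 0)
position 1: 110 → 0  (bit 6 = 0)
position 7: 101 → 1  (bit 5 = 1)
position 2: 100 → 0  (bit 4 = 0)
position 12: 011 → 0  (bit 3 = 0)
position 6: 010 → 1  (bit 2 = 1)
position 5: 001 → 1  (bit 1 = 1)
position 3: 000 → 0  (bit 0 = 0)
bits b7..b0 = 00100110 = 38

38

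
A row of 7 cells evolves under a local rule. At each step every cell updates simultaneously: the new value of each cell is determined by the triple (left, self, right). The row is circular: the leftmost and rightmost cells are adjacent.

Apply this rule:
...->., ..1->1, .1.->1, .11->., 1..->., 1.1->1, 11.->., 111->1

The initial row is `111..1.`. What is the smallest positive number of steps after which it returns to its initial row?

28

.1..111
11.1.1.
..11111
.1.111.
111.1..
.1.11.1
111..11
11..1.1
1..111.
1.1.1.1
.11111.
1.111..
11.1..1
1.11.1.
11..111
1..1.11
..111.1
.1.1.11
11111..
.111..1
1.1..11
.11.1.1
1..1111
..1.111
.111.1.
1.1.11.
1111..1
111..1.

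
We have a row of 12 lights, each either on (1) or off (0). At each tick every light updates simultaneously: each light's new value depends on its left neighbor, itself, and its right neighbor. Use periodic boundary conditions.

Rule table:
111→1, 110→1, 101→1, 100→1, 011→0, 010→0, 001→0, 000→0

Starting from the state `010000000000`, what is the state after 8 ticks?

001000000000
000100000000
000010000000
000001000000
000000100000
000000010000
000000001000
000000000100

000000000100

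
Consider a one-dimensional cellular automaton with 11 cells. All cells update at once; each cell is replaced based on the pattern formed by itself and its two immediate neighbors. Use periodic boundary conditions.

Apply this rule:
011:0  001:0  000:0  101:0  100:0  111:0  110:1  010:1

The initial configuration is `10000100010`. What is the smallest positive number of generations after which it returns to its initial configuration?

generation 1: 10000100010

1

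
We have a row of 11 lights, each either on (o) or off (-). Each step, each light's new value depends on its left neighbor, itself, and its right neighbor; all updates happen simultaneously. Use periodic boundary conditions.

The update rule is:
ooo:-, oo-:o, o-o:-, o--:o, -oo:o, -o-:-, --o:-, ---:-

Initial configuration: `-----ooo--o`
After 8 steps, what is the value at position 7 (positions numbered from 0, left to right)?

o

o----o-oo--
-o-----ooo-
--o----o-oo
o--o-----oo
oo--o----o-
ooo--o-----
o-oo--o----
--ooo--o---
position 7 holds o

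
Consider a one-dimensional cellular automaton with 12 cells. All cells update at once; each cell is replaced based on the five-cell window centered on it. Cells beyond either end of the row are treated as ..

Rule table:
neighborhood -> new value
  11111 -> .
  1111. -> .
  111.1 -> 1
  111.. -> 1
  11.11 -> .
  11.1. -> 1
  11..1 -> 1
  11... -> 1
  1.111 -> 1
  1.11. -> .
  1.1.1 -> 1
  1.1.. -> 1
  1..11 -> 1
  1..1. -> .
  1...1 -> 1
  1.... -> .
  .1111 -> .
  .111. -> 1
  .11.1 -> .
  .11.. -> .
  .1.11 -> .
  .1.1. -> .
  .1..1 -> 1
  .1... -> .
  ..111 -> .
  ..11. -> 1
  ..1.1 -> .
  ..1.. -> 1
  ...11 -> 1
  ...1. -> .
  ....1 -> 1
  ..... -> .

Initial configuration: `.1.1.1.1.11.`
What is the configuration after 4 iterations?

...1.1.1...1
.1...1.1.1.1
.1.1...1.1.1
...1.1...1.1

...1.1...1.1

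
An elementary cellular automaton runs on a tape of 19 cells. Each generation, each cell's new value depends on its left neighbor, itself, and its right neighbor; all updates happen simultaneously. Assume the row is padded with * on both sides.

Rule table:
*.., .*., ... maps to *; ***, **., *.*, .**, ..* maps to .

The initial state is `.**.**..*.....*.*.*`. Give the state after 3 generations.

......*******.*....

......*.*****.*.*..
*****.*.......*.**.
......*******.*....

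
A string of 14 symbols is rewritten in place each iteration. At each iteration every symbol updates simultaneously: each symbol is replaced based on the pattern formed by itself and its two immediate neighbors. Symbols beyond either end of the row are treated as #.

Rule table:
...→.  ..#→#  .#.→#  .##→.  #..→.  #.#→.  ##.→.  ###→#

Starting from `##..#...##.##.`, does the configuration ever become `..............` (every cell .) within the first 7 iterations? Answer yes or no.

no

#..##..#......
..#...##.....#
.##..#......#.
....##.....##.
...#......#...
..##.....##..#
.#......#...#.
iteration 7 is .#......#...#., still not uniform .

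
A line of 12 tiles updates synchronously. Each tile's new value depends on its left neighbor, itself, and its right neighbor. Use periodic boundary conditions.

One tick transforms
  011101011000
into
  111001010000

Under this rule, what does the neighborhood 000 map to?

At position 10 the neighborhood is 000; the next row has 0 there.

0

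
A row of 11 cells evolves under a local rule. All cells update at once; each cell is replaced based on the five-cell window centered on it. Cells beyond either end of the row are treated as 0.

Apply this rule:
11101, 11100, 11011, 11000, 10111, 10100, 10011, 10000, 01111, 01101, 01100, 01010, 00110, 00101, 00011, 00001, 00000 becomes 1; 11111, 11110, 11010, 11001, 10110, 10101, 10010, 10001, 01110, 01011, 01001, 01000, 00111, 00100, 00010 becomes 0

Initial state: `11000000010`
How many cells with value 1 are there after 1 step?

8

11111111000
count of 1: 8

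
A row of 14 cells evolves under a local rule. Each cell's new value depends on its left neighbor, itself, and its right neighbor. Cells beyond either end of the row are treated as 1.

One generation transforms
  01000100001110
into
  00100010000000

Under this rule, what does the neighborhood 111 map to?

0

At position 11 the neighborhood is 111; the next row has 0 there.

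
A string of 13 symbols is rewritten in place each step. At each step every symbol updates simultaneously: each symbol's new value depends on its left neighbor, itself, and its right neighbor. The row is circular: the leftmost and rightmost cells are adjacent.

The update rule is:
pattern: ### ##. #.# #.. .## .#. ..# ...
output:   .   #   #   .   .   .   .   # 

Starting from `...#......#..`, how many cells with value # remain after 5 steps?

##...####...#
.#.#....#.#..
..#..##..#..#
......#......
#####...#####
count of #: 10

10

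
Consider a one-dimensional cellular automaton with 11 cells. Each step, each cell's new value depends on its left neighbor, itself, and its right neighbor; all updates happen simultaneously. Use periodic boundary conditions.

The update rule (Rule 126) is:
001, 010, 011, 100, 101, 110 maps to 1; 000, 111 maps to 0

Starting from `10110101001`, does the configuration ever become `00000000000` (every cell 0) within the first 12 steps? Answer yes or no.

11111111111
00000000000
all cells are 0 at step 2

yes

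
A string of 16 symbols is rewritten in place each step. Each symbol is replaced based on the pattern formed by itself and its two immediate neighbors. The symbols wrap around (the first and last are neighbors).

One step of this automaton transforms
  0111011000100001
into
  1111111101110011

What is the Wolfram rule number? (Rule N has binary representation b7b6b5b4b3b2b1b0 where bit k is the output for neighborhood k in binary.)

position 2: 111 → 1  (bit 7 = 1)
position 3: 110 → 1  (bit 6 = 1)
position 0: 101 → 1  (bit 5 = 1)
position 7: 100 → 1  (bit 4 = 1)
position 1: 011 → 1  (bit 3 = 1)
position 10: 010 → 1  (bit 2 = 1)
position 9: 001 → 1  (bit 1 = 1)
position 8: 000 → 0  (bit 0 = 0)
bits b7..b0 = 11111110 = 254

254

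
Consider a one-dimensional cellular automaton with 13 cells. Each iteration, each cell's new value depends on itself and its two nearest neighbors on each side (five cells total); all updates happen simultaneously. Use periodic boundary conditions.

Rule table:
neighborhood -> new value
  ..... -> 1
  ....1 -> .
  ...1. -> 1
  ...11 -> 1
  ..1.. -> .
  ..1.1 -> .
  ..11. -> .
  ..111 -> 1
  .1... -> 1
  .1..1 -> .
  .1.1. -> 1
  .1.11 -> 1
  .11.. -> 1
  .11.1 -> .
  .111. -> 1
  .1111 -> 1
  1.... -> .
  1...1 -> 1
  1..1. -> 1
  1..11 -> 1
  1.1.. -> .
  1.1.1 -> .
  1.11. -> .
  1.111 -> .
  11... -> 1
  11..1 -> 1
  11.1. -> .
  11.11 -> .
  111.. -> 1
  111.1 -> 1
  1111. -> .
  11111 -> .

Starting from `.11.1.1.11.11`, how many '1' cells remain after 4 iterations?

7

.....1.1.....
111.1.1.1.111
..1..1.1.1.1.
11..1.1.1.1.1
count of 1: 7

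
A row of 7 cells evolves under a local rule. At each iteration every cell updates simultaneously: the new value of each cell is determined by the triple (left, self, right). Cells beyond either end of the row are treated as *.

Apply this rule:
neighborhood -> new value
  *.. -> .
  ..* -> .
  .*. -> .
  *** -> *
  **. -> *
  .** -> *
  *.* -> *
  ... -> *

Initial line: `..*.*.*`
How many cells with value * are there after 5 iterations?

iteration 1: ...*.**
iteration 2: .*..***
iteration 3: *...***
iteration 4: *.*.***
iteration 5: **.****
count of *: 6

6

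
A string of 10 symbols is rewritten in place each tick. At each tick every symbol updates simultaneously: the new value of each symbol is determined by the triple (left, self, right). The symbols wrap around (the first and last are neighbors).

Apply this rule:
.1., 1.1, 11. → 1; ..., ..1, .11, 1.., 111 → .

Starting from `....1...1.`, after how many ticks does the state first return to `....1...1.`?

tick 1: ....1...1.

1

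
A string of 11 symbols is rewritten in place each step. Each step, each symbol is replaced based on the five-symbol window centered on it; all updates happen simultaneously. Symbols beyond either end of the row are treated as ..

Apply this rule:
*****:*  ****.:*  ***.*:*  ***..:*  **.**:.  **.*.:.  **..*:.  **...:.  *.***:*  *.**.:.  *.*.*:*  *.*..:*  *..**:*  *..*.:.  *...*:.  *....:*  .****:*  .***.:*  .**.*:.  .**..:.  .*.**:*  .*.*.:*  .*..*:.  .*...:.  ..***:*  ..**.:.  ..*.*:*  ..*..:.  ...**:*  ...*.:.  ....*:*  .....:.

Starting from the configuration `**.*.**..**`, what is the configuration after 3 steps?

*...*...*..

...**...*..
.**.......*
*...*...*..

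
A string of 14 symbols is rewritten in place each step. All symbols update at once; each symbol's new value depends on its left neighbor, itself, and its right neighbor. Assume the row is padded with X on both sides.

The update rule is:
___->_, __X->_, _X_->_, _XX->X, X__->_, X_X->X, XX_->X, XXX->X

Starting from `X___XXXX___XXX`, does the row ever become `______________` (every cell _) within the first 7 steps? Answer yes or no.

X___XXXX___XXX  (fixed point — unchanged through step 7)
step 7 is X___XXXX___XXX, still not uniform _

no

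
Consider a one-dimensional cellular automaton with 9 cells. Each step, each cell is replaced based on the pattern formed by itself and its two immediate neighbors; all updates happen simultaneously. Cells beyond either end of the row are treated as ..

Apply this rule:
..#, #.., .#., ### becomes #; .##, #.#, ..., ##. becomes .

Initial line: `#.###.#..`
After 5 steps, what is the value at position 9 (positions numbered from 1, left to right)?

#

#..#..##.
######..#
.####.###
#.##...#.
#...#.###
position 9 holds #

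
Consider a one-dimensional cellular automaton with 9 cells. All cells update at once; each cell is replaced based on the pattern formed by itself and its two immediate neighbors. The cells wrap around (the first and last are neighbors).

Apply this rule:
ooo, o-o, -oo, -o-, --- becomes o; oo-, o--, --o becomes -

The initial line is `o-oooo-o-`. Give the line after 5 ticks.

o-ooooooo

tick 1: ooooo-ooo
tick 2: oooo-oooo
tick 3: ooo-ooooo
tick 4: oo-oooooo
tick 5: o-ooooooo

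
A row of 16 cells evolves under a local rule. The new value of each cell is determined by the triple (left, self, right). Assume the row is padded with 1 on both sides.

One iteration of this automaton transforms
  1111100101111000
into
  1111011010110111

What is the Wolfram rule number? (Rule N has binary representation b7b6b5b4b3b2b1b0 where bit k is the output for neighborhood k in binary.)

179

position 0: 111 → 1  (bit 7 = 1)
position 4: 110 → 0  (bit 6 = 0)
position 8: 101 → 1  (bit 5 = 1)
position 5: 100 → 1  (bit 4 = 1)
position 9: 011 → 0  (bit 3 = 0)
position 7: 010 → 0  (bit 2 = 0)
position 6: 001 → 1  (bit 1 = 1)
position 14: 000 → 1  (bit 0 = 1)
bits b7..b0 = 10110011 = 179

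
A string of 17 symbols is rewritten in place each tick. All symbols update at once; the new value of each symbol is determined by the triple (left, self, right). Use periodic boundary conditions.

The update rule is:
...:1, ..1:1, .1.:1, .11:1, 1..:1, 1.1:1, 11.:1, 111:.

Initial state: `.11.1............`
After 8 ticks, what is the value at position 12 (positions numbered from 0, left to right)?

.

tick 1: 11111111111111111
tick 2: .................
tick 3: 11111111111111111  (repeats tick 1; period 2)
tick 8: .................
position 12 holds .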